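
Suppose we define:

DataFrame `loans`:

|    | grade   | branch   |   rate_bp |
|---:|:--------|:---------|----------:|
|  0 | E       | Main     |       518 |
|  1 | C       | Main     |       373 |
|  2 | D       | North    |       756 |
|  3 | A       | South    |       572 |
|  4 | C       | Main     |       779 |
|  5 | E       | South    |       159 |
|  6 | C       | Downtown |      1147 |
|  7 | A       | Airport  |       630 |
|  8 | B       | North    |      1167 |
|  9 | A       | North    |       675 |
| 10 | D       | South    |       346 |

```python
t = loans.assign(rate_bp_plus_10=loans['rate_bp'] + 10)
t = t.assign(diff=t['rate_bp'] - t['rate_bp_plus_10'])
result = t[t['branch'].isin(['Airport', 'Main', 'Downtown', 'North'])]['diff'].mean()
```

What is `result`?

add column rate_bp_plus_10 = loans['rate_bp'] + 10:
   grade    branch  rate_bp  rate_bp_plus_10
0      E      Main      518              528
1      C      Main      373              383
2      D     North      756              766
3      A     South      572              582
4      C      Main      779              789
5      E     South      159              169
6      C  Downtown     1147             1157
7      A   Airport      630              640
8      B     North     1167             1177
9      A     North      675              685
10     D     South      346              356
add column diff = t['rate_bp'] - t['rate_bp_plus_10']:
   grade    branch  rate_bp  rate_bp_plus_10  diff
0      E      Main      518              528   -10
1      C      Main      373              383   -10
2      D     North      756              766   -10
3      A     South      572              582   -10
4      C      Main      779              789   -10
5      E     South      159              169   -10
6      C  Downtown     1147             1157   -10
7      A   Airport      630              640   -10
8      B     North     1167             1177   -10
9      A     North      675              685   -10
10     D     South      346              356   -10
filter rows where branch in ['Airport', 'Main', 'Downtown', 'North']:
  grade    branch  rate_bp  rate_bp_plus_10  diff
0     E      Main      518              528   -10
1     C      Main      373              383   -10
2     D     North      756              766   -10
4     C      Main      779              789   -10
6     C  Downtown     1147             1157   -10
7     A   Airport      630              640   -10
8     B     North     1167             1177   -10
9     A     North      675              685   -10
Finally, mean of column 'diff' = -10.0.

-10.0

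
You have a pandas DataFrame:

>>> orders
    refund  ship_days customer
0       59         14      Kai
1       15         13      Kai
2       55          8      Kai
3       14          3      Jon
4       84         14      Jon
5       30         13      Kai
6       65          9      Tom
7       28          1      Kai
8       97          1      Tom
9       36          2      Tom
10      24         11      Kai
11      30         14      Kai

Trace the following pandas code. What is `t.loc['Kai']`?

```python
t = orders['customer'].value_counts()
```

value_counts of customer:
customer
Kai    7
Tom    3
Jon    2
Name: count, dtype: int64
Finally, value at index 'Kai' = 7.

7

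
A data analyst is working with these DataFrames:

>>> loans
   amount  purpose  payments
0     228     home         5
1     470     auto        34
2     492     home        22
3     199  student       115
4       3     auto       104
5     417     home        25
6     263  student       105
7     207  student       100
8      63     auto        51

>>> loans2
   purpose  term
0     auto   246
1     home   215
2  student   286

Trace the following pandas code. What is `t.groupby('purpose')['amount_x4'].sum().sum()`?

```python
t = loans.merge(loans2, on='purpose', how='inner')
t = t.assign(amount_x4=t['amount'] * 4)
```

9368

merge on 'purpose' (how='inner') → 9 rows:
   amount  purpose  payments  term
0     228     home         5   215
1     470     auto        34   246
2     492     home        22   215
3     199  student       115   286
4       3     auto       104   246
5     417     home        25   215
6     263  student       105   286
7     207  student       100   286
8      63     auto        51   246
add column amount_x4 = t['amount'] * 4:
   amount  purpose  payments  term  amount_x4
0     228     home         5   215        912
1     470     auto        34   246       1880
2     492     home        22   215       1968
3     199  student       115   286        796
4       3     auto       104   246         12
5     417     home        25   215       1668
6     263  student       105   286       1052
7     207  student       100   286        828
8      63     auto        51   246        252
group by purpose, sum of amount_x4:
purpose
auto       2144
home       4548
student    2676
Name: amount_x4, dtype: int64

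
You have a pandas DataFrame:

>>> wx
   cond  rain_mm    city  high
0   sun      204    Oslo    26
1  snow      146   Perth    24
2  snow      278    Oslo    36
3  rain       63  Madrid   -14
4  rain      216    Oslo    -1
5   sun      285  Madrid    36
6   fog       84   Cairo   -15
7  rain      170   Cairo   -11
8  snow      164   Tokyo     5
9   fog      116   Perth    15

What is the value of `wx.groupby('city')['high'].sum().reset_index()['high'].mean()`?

20.2

group by city, sum of high:
city
Cairo    -26
Madrid    22
Oslo      61
Perth     39
Tokyo      5
Name: high, dtype: int64
reset_index():
     city  high
0   Cairo   -26
1  Madrid    22
2    Oslo    61
3   Perth    39
4   Tokyo     5
Reading off the mean of column 'high', we get 20.2.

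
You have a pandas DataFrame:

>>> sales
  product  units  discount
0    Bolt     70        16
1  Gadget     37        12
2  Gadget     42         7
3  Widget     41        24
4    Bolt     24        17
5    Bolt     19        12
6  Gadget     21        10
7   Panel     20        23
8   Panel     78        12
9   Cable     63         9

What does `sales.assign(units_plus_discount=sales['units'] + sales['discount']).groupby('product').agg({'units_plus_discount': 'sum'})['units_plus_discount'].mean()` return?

111.4

add column units_plus_discount = sales['units'] + sales['discount']:
  product  units  discount  units_plus_discount
0    Bolt     70        16                   86
1  Gadget     37        12                   49
2  Gadget     42         7                   49
3  Widget     41        24                   65
4    Bolt     24        17                   41
5    Bolt     19        12                   31
6  Gadget     21        10                   31
7   Panel     20        23                   43
8   Panel     78        12                   90
9   Cable     63         9                   72
group by product, sum of units_plus_discount:
         units_plus_discount
product                     
Bolt                     158
Cable                     72
Gadget                   129
Panel                    133
Widget                    65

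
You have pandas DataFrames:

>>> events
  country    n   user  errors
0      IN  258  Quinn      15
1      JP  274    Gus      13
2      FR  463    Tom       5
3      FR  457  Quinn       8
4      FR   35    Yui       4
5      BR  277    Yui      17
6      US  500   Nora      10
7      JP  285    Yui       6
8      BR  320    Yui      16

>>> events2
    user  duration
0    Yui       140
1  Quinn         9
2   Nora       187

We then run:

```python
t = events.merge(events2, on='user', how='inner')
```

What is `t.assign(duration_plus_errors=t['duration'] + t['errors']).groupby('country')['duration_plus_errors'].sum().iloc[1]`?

161

merge on 'user' (how='inner') → 7 rows:
  country    n   user  errors  duration
0      IN  258  Quinn      15         9
1      FR  457  Quinn       8         9
2      FR   35    Yui       4       140
3      BR  277    Yui      17       140
4      US  500   Nora      10       187
5      JP  285    Yui       6       140
6      BR  320    Yui      16       140
add column duration_plus_errors = t['duration'] + t['errors']:
  country    n   user  errors  duration  duration_plus_errors
0      IN  258  Quinn      15         9                    24
1      FR  457  Quinn       8         9                    17
2      FR   35    Yui       4       140                   144
3      BR  277    Yui      17       140                   157
4      US  500   Nora      10       187                   197
5      JP  285    Yui       6       140                   146
6      BR  320    Yui      16       140                   156
group by country, sum of duration_plus_errors:
country
BR    313
FR    161
IN     24
JP    146
US    197
Name: duration_plus_errors, dtype: int64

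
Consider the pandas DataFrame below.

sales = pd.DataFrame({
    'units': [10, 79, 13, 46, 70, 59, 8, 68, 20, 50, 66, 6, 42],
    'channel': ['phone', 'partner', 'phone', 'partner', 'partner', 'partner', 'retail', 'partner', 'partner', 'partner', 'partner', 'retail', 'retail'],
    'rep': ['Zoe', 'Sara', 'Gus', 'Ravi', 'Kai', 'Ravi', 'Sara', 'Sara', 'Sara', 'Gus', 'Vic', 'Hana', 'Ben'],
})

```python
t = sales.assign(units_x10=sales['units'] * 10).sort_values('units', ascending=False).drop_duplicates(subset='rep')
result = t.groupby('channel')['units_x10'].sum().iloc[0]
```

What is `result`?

add column units_x10 = sales['units'] * 10:
    units  channel   rep  units_x10
0      10    phone   Zoe        100
1      79  partner  Sara        790
2      13    phone   Gus        130
3      46  partner  Ravi        460
4      70  partner   Kai        700
5      59  partner  Ravi        590
6       8   retail  Sara         80
7      68  partner  Sara        680
8      20  partner  Sara        200
9      50  partner   Gus        500
10     66  partner   Vic        660
11      6   retail  Hana         60
12     42   retail   Ben        420
sort by units descending:
    units  channel   rep  units_x10
1      79  partner  Sara        790
4      70  partner   Kai        700
7      68  partner  Sara        680
10     66  partner   Vic        660
5      59  partner  Ravi        590
9      50  partner   Gus        500
3      46  partner  Ravi        460
12     42   retail   Ben        420
8      20  partner  Sara        200
2      13    phone   Gus        130
0      10    phone   Zoe        100
6       8   retail  Sara         80
11      6   retail  Hana         60
drop duplicate rep (keep=first):
    units  channel   rep  units_x10
1      79  partner  Sara        790
4      70  partner   Kai        700
10     66  partner   Vic        660
5      59  partner  Ravi        590
9      50  partner   Gus        500
12     42   retail   Ben        420
0      10    phone   Zoe        100
11      6   retail  Hana         60
group by channel, sum of units_x10:
channel
partner    3240
phone       100
retail      480
Name: units_x10, dtype: int64
Hence 3240.

3240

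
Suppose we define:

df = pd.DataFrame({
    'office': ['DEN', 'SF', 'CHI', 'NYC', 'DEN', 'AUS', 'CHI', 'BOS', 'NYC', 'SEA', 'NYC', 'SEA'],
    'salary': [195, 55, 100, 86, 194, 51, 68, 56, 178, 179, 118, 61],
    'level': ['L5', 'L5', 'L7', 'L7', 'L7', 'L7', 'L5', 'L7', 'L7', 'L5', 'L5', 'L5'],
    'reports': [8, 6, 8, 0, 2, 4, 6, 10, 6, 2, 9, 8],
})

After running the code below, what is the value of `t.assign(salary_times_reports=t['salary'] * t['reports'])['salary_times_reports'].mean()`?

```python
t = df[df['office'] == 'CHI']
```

604.0

filter rows where office == 'CHI':
  office  salary level  reports
2    CHI     100    L7        8
6    CHI      68    L5        6
add column salary_times_reports = t['salary'] * t['reports']:
  office  salary level  reports  salary_times_reports
2    CHI     100    L7        8                   800
6    CHI      68    L5        6                   408
mean of column 'salary_times_reports' → 604.0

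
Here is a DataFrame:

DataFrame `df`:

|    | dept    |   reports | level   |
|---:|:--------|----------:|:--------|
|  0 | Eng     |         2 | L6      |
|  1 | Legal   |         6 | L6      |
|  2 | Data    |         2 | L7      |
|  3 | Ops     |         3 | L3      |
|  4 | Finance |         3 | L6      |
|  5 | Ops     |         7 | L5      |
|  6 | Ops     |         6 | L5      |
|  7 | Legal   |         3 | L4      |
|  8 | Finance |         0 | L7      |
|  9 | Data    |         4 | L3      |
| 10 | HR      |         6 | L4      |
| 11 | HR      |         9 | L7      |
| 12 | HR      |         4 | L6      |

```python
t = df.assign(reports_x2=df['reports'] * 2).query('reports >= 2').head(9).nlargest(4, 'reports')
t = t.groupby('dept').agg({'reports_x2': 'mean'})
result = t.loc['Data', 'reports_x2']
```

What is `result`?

8.0

add column reports_x2 = df['reports'] * 2:
       dept  reports level  reports_x2
0       Eng        2    L6           4
1     Legal        6    L6          12
2      Data        2    L7           4
3       Ops        3    L3           6
4   Finance        3    L6           6
5       Ops        7    L5          14
6       Ops        6    L5          12
7     Legal        3    L4           6
8   Finance        0    L7           0
9      Data        4    L3           8
10       HR        6    L4          12
11       HR        9    L7          18
12       HR        4    L6           8
filter rows where reports >= 2:
       dept  reports level  reports_x2
0       Eng        2    L6           4
1     Legal        6    L6          12
2      Data        2    L7           4
3       Ops        3    L3           6
4   Finance        3    L6           6
5       Ops        7    L5          14
6       Ops        6    L5          12
7     Legal        3    L4           6
9      Data        4    L3           8
10       HR        6    L4          12
11       HR        9    L7          18
12       HR        4    L6           8
take first 9 rows:
      dept  reports level  reports_x2
0      Eng        2    L6           4
1    Legal        6    L6          12
2     Data        2    L7           4
3      Ops        3    L3           6
4  Finance        3    L6           6
5      Ops        7    L5          14
6      Ops        6    L5          12
7    Legal        3    L4           6
9     Data        4    L3           8
take 4 rows with largest reports:
    dept  reports level  reports_x2
5    Ops        7    L5          14
1  Legal        6    L6          12
6    Ops        6    L5          12
9   Data        4    L3           8
group by dept, mean of reports_x2:
       reports_x2
dept             
Data          8.0
Legal        12.0
Ops          13.0
Then the value at row 'Data', column 'reports_x2': 8.0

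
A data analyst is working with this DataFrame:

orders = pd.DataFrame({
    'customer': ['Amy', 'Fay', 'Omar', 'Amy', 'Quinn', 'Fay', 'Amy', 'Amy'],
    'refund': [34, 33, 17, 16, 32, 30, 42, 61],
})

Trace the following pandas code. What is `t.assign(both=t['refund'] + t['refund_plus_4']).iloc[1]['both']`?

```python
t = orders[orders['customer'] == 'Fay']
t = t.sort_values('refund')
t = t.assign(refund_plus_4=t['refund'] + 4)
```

filter rows where customer == 'Fay':
  customer  refund
1      Fay      33
5      Fay      30
sort by refund:
  customer  refund
5      Fay      30
1      Fay      33
add column refund_plus_4 = t['refund'] + 4:
  customer  refund  refund_plus_4
5      Fay      30             34
1      Fay      33             37
add column both = t['refund'] + t['refund_plus_4']:
  customer  refund  refund_plus_4  both
5      Fay      30             34    64
1      Fay      33             37    70
Hence 70.

70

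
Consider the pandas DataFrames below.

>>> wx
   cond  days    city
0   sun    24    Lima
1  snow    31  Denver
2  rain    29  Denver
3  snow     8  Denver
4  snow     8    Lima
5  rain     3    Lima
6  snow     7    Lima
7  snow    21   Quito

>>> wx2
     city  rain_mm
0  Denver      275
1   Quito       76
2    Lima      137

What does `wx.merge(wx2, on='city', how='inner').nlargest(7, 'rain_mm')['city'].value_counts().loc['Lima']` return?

4

merge on 'city' (how='inner') → 8 rows:
   cond  days    city  rain_mm
0   sun    24    Lima      137
1  snow    31  Denver      275
2  rain    29  Denver      275
3  snow     8  Denver      275
4  snow     8    Lima      137
5  rain     3    Lima      137
6  snow     7    Lima      137
7  snow    21   Quito       76
take 7 rows with largest rain_mm:
   cond  days    city  rain_mm
1  snow    31  Denver      275
2  rain    29  Denver      275
3  snow     8  Denver      275
0   sun    24    Lima      137
4  snow     8    Lima      137
5  rain     3    Lima      137
6  snow     7    Lima      137
value_counts of city:
city
Lima      4
Denver    3
Name: count, dtype: int64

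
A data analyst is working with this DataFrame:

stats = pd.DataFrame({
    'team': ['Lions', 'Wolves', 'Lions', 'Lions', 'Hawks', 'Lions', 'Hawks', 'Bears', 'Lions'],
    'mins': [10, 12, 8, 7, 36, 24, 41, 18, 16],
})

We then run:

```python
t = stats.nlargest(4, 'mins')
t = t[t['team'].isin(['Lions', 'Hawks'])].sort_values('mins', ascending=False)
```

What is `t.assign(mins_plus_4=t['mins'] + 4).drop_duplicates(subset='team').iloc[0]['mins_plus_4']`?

45

take 4 rows with largest mins:
    team  mins
6  Hawks    41
4  Hawks    36
5  Lions    24
7  Bears    18
filter rows where team in ['Lions', 'Hawks']:
    team  mins
6  Hawks    41
4  Hawks    36
5  Lions    24
sort by mins descending:
    team  mins
6  Hawks    41
4  Hawks    36
5  Lions    24
add column mins_plus_4 = t['mins'] + 4:
    team  mins  mins_plus_4
6  Hawks    41           45
4  Hawks    36           40
5  Lions    24           28
drop duplicate team (keep=first):
    team  mins  mins_plus_4
6  Hawks    41           45
5  Lions    24           28
The value at position 0, column 'mins_plus_4' is 45.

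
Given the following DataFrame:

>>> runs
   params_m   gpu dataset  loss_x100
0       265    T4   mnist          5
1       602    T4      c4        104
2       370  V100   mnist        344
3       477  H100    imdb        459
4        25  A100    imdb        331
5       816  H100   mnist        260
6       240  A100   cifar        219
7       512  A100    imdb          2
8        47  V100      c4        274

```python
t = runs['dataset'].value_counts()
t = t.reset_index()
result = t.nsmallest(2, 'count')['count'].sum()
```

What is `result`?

value_counts of dataset:
dataset
mnist    3
imdb     3
c4       2
cifar    1
Name: count, dtype: int64
reset_index():
  dataset  count
0   mnist      3
1    imdb      3
2      c4      2
3   cifar      1
take 2 rows with smallest count:
  dataset  count
3   cifar      1
2      c4      2

3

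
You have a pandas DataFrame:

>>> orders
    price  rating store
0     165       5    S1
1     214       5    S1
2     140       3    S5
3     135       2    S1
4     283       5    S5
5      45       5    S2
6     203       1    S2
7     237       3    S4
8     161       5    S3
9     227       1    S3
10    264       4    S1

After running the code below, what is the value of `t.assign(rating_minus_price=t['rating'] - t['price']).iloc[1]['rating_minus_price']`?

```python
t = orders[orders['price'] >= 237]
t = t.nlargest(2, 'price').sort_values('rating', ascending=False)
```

filter rows where price >= 237:
    price  rating store
4     283       5    S5
7     237       3    S4
10    264       4    S1
take 2 rows with largest price:
    price  rating store
4     283       5    S5
10    264       4    S1
sort by rating descending:
    price  rating store
4     283       5    S5
10    264       4    S1
add column rating_minus_price = t['rating'] - t['price']:
    price  rating store  rating_minus_price
4     283       5    S5                -278
10    264       4    S1                -260
Taking the value at position 1, column 'rating_minus_price' gives -260.

-260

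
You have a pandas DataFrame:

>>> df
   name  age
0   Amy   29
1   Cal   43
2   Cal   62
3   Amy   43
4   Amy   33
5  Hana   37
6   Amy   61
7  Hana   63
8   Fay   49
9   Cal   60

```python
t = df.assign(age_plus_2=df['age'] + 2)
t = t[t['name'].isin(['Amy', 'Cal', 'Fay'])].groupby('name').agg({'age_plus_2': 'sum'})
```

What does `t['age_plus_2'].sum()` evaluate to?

396

add column age_plus_2 = df['age'] + 2:
   name  age  age_plus_2
0   Amy   29          31
1   Cal   43          45
2   Cal   62          64
3   Amy   43          45
4   Amy   33          35
5  Hana   37          39
6   Amy   61          63
7  Hana   63          65
8   Fay   49          51
9   Cal   60          62
filter rows where name in ['Amy', 'Cal', 'Fay']:
  name  age  age_plus_2
0  Amy   29          31
1  Cal   43          45
2  Cal   62          64
3  Amy   43          45
4  Amy   33          35
6  Amy   61          63
8  Fay   49          51
9  Cal   60          62
group by name, sum of age_plus_2:
      age_plus_2
name            
Amy          174
Cal          171
Fay           51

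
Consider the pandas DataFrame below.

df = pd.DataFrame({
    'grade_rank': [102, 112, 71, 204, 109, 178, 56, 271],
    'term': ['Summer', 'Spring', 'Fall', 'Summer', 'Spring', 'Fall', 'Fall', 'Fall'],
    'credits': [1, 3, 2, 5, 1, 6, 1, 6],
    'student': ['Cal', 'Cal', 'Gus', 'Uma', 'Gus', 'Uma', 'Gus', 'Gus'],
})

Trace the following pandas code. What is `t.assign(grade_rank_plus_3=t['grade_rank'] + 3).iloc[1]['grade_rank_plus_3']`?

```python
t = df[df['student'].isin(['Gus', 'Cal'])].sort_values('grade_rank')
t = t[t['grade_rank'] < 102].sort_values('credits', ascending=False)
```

filter rows where student in ['Gus', 'Cal']:
   grade_rank    term  credits student
0         102  Summer        1     Cal
1         112  Spring        3     Cal
2          71    Fall        2     Gus
4         109  Spring        1     Gus
6          56    Fall        1     Gus
7         271    Fall        6     Gus
sort by grade_rank:
   grade_rank    term  credits student
6          56    Fall        1     Gus
2          71    Fall        2     Gus
0         102  Summer        1     Cal
4         109  Spring        1     Gus
1         112  Spring        3     Cal
7         271    Fall        6     Gus
filter rows where grade_rank < 102:
   grade_rank  term  credits student
6          56  Fall        1     Gus
2          71  Fall        2     Gus
sort by credits descending:
   grade_rank  term  credits student
2          71  Fall        2     Gus
6          56  Fall        1     Gus
add column grade_rank_plus_3 = t['grade_rank'] + 3:
   grade_rank  term  credits student  grade_rank_plus_3
2          71  Fall        2     Gus                 74
6          56  Fall        1     Gus                 59
Then the value at position 1, column 'grade_rank_plus_3': 59

59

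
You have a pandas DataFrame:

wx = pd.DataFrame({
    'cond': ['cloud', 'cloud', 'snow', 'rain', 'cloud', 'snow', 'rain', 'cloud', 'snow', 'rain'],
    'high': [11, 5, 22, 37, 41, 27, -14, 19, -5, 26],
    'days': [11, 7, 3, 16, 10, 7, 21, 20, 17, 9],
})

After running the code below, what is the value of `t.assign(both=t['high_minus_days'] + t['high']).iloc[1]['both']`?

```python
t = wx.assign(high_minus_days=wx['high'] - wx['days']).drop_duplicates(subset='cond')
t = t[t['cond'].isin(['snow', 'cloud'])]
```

41

add column high_minus_days = wx['high'] - wx['days']:
    cond  high  days  high_minus_days
0  cloud    11    11                0
1  cloud     5     7               -2
2   snow    22     3               19
3   rain    37    16               21
4  cloud    41    10               31
5   snow    27     7               20
6   rain   -14    21              -35
7  cloud    19    20               -1
8   snow    -5    17              -22
9   rain    26     9               17
drop duplicate cond (keep=first):
    cond  high  days  high_minus_days
0  cloud    11    11                0
2   snow    22     3               19
3   rain    37    16               21
filter rows where cond in ['snow', 'cloud']:
    cond  high  days  high_minus_days
0  cloud    11    11                0
2   snow    22     3               19
add column both = t['high_minus_days'] + t['high']:
    cond  high  days  high_minus_days  both
0  cloud    11    11                0    11
2   snow    22     3               19    41
Hence 41.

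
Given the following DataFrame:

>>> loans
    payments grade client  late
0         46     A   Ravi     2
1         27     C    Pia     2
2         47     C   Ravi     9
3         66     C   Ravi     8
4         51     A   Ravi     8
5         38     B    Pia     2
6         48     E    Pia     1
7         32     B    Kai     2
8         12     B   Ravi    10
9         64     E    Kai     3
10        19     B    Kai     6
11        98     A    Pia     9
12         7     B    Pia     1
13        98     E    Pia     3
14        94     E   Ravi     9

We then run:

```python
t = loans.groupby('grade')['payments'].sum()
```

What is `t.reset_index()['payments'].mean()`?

186.75

group by grade, sum of payments:
grade
A    195
B    108
C    140
E    304
Name: payments, dtype: int64
reset_index():
  grade  payments
0     A       195
1     B       108
2     C       140
3     E       304
So mean() = 186.75.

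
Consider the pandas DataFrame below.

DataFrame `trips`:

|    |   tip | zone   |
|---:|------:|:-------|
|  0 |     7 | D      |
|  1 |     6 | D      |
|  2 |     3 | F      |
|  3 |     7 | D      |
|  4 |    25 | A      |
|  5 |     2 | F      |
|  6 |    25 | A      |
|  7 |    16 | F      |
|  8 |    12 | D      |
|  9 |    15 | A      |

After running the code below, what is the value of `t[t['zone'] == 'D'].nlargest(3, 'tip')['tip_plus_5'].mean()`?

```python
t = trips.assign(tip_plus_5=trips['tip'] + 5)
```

add column tip_plus_5 = trips['tip'] + 5:
   tip zone  tip_plus_5
0    7    D          12
1    6    D          11
2    3    F           8
3    7    D          12
4   25    A          30
5    2    F           7
6   25    A          30
7   16    F          21
8   12    D          17
9   15    A          20
filter rows where zone == 'D':
   tip zone  tip_plus_5
0    7    D          12
1    6    D          11
3    7    D          12
8   12    D          17
take 3 rows with largest tip:
   tip zone  tip_plus_5
8   12    D          17
0    7    D          12
3    7    D          12
mean of column 'tip_plus_5' → 13.6666666667

13.6666666667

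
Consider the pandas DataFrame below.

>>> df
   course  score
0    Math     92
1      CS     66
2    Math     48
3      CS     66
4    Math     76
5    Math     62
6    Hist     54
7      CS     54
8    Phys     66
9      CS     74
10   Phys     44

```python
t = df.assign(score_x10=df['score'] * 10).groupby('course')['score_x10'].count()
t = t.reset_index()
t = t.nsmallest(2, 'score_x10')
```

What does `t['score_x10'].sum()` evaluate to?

add column score_x10 = df['score'] * 10:
   course  score  score_x10
0    Math     92        920
1      CS     66        660
2    Math     48        480
3      CS     66        660
4    Math     76        760
5    Math     62        620
6    Hist     54        540
7      CS     54        540
8    Phys     66        660
9      CS     74        740
10   Phys     44        440
group by course, count of score_x10:
course
CS      4
Hist    1
Math    4
Phys    2
Name: score_x10, dtype: int64
reset_index():
  course  score_x10
0     CS          4
1   Hist          1
2   Math          4
3   Phys          2
take 2 rows with smallest score_x10:
  course  score_x10
1   Hist          1
3   Phys          2
Finally, sum of column 'score_x10' = 3.

3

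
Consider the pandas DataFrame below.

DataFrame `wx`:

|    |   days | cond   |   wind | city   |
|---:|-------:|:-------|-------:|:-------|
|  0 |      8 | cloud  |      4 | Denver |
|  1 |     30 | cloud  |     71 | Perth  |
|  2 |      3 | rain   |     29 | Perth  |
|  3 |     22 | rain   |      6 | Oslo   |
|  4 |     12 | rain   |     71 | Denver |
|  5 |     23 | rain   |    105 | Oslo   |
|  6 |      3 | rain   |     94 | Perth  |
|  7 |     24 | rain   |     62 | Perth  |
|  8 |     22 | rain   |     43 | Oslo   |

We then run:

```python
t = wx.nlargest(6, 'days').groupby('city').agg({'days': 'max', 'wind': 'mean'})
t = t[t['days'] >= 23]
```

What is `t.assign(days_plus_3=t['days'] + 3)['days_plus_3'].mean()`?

29.5

take 6 rows with largest days:
   days   cond  wind    city
1    30  cloud    71   Perth
7    24   rain    62   Perth
5    23   rain   105    Oslo
3    22   rain     6    Oslo
8    22   rain    43    Oslo
4    12   rain    71  Denver
group by city: max(days), mean(wind):
        days       wind
city                   
Denver    12  71.000000
Oslo      23  51.333333
Perth     30  66.500000
filter rows where days >= 23:
       days       wind
city                  
Oslo     23  51.333333
Perth    30  66.500000
add column days_plus_3 = t['days'] + 3:
       days       wind  days_plus_3
city                               
Oslo     23  51.333333           26
Perth    30  66.500000           33
Taking the mean of column 'days_plus_3' gives 29.5.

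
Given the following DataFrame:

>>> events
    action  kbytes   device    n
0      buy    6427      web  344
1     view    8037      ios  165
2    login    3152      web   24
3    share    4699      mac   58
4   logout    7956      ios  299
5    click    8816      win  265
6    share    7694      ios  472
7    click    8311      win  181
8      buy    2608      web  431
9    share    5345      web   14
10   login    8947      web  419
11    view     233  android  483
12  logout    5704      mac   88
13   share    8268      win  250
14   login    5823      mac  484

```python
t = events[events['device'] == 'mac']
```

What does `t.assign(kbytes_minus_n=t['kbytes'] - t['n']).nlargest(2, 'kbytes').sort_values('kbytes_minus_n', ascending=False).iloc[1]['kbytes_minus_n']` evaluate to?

5339

filter rows where device == 'mac':
    action  kbytes device    n
3    share    4699    mac   58
12  logout    5704    mac   88
14   login    5823    mac  484
add column kbytes_minus_n = t['kbytes'] - t['n']:
    action  kbytes device    n  kbytes_minus_n
3    share    4699    mac   58            4641
12  logout    5704    mac   88            5616
14   login    5823    mac  484            5339
take 2 rows with largest kbytes:
    action  kbytes device    n  kbytes_minus_n
14   login    5823    mac  484            5339
12  logout    5704    mac   88            5616
sort by kbytes_minus_n descending:
    action  kbytes device    n  kbytes_minus_n
12  logout    5704    mac   88            5616
14   login    5823    mac  484            5339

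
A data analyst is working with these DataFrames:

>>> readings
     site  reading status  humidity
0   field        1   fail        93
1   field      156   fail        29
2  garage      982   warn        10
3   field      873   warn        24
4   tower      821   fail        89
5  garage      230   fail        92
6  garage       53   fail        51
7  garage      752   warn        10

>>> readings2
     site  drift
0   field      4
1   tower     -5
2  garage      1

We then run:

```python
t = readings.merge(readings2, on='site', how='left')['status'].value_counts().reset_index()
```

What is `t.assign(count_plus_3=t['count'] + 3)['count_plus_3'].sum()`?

merge on 'site' (how='left') → 8 rows:
     site  reading status  humidity  drift
0   field        1   fail        93      4
1   field      156   fail        29      4
2  garage      982   warn        10      1
3   field      873   warn        24      4
4   tower      821   fail        89     -5
5  garage      230   fail        92      1
6  garage       53   fail        51      1
7  garage      752   warn        10      1
value_counts of status:
status
fail    5
warn    3
Name: count, dtype: int64
reset_index():
  status  count
0   fail      5
1   warn      3
add column count_plus_3 = t['count'] + 3:
  status  count  count_plus_3
0   fail      5             8
1   warn      3             6
Then the sum of column 'count_plus_3': 14

14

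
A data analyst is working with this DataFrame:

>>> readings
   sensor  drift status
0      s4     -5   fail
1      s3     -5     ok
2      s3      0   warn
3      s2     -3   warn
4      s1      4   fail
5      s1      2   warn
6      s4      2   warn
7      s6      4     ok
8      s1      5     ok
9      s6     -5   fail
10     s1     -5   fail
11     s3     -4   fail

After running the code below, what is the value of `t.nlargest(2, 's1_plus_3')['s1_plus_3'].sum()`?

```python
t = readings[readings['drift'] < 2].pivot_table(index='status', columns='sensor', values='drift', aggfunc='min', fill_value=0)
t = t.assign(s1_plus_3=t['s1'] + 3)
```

filter rows where drift < 2:
   sensor  drift status
0      s4     -5   fail
1      s3     -5     ok
2      s3      0   warn
3      s2     -3   warn
9      s6     -5   fail
10     s1     -5   fail
11     s3     -4   fail
pivot: rows=status, cols=sensor, min(drift):
sensor  s1  s2  s3  s4  s6
status                    
fail    -5   0  -4  -5  -5
ok       0   0  -5   0   0
warn     0  -3   0   0   0
add column s1_plus_3 = t['s1'] + 3:
sensor  s1  s2  s3  s4  s6  s1_plus_3
status                               
fail    -5   0  -4  -5  -5         -2
ok       0   0  -5   0   0          3
warn     0  -3   0   0   0          3
take 2 rows with largest s1_plus_3:
sensor  s1  s2  s3  s4  s6  s1_plus_3
status                               
ok       0   0  -5   0   0          3
warn     0  -3   0   0   0          3
Finally, sum of column 's1_plus_3' = 6.

6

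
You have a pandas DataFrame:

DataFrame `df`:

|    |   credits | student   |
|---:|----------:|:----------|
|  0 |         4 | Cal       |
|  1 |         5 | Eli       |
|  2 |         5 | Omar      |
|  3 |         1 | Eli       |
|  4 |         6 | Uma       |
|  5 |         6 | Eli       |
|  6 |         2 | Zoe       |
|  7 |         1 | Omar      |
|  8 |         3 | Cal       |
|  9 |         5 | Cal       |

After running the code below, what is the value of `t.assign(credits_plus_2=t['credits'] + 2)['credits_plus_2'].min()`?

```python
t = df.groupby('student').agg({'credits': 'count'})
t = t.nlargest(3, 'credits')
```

4

group by student, count of credits:
         credits
student         
Cal            3
Eli            3
Omar           2
Uma            1
Zoe            1
take 3 rows with largest credits:
         credits
student         
Cal            3
Eli            3
Omar           2
add column credits_plus_2 = t['credits'] + 2:
         credits  credits_plus_2
student                         
Cal            3               5
Eli            3               5
Omar           2               4
Finally, min of column 'credits_plus_2' = 4.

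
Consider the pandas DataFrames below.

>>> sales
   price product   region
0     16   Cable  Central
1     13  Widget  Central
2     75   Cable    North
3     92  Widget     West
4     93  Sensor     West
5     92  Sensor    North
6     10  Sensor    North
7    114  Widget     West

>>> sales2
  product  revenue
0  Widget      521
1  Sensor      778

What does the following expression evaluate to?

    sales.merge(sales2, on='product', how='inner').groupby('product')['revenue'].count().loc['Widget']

merge on 'product' (how='inner') → 6 rows:
   price product   region  revenue
0     13  Widget  Central      521
1     92  Widget     West      521
2     93  Sensor     West      778
3     92  Sensor    North      778
4     10  Sensor    North      778
5    114  Widget     West      521
group by product, count of revenue:
product
Sensor    3
Widget    3
Name: revenue, dtype: int64
So loc['Widget'] = 3.

3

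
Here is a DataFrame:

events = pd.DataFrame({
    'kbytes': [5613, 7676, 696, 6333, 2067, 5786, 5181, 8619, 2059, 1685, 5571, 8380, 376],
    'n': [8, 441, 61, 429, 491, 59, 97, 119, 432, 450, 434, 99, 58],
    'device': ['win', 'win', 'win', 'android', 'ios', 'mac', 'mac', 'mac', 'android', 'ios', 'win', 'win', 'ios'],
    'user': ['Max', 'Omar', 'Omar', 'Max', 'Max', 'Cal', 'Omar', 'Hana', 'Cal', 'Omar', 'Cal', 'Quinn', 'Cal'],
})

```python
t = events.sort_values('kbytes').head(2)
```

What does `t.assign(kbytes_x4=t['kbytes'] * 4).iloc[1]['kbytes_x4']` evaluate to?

2784

sort by kbytes:
    kbytes    n   device   user
12     376   58      ios    Cal
2      696   61      win   Omar
9     1685  450      ios   Omar
8     2059  432  android    Cal
4     2067  491      ios    Max
6     5181   97      mac   Omar
10    5571  434      win    Cal
0     5613    8      win    Max
5     5786   59      mac    Cal
3     6333  429  android    Max
1     7676  441      win   Omar
11    8380   99      win  Quinn
7     8619  119      mac   Hana
take first 2 rows:
    kbytes   n device  user
12     376  58    ios   Cal
2      696  61    win  Omar
add column kbytes_x4 = t['kbytes'] * 4:
    kbytes   n device  user  kbytes_x4
12     376  58    ios   Cal       1504
2      696  61    win  Omar       2784
So iloc[1]['kbytes_x4'] = 2784.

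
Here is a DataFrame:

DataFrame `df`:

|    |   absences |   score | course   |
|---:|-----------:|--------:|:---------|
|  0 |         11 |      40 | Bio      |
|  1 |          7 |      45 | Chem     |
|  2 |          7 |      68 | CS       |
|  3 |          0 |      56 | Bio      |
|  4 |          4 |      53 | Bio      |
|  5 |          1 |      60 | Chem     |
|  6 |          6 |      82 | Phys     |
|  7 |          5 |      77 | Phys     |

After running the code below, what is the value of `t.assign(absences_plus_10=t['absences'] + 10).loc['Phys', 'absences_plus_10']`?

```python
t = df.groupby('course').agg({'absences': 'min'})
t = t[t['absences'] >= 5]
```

15

group by course, min of absences:
        absences
course          
Bio            0
CS             7
Chem           1
Phys           5
filter rows where absences >= 5:
        absences
course          
CS             7
Phys           5
add column absences_plus_10 = t['absences'] + 10:
        absences  absences_plus_10
course                            
CS             7                17
Phys           5                15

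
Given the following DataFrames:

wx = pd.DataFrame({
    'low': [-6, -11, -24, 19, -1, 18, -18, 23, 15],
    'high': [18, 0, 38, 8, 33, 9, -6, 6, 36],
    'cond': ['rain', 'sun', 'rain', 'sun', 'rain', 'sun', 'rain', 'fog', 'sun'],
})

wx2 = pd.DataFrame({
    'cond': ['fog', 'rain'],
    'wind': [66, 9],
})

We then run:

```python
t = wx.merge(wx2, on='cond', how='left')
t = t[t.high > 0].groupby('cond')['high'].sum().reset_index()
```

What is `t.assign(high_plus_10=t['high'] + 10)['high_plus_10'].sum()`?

merge on 'cond' (how='left') → 9 rows:
   low  high  cond  wind
0   -6    18  rain   9.0
1  -11     0   sun   NaN
2  -24    38  rain   9.0
3   19     8   sun   NaN
4   -1    33  rain   9.0
5   18     9   sun   NaN
6  -18    -6  rain   9.0
7   23     6   fog  66.0
8   15    36   sun   NaN
filter rows where high > 0:
   low  high  cond  wind
0   -6    18  rain   9.0
2  -24    38  rain   9.0
3   19     8   sun   NaN
4   -1    33  rain   9.0
5   18     9   sun   NaN
7   23     6   fog  66.0
8   15    36   sun   NaN
group by cond, sum of high:
cond
fog      6
rain    89
sun     53
Name: high, dtype: int64
reset_index():
   cond  high
0   fog     6
1  rain    89
2   sun    53
add column high_plus_10 = t['high'] + 10:
   cond  high  high_plus_10
0   fog     6            16
1  rain    89            99
2   sun    53            63
Finally, sum of column 'high_plus_10' = 178.

178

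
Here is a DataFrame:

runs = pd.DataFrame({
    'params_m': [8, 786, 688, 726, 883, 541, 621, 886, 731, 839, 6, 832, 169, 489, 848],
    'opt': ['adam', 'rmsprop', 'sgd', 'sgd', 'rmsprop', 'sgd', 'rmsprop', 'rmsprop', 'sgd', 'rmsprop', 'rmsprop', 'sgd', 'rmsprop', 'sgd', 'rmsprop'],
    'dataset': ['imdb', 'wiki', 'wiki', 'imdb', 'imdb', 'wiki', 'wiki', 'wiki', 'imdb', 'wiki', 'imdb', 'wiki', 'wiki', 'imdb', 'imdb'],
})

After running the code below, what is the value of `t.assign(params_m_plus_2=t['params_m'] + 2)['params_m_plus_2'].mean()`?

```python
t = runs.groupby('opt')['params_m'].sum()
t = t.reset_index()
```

3019.66666667

group by opt, sum of params_m:
opt
adam          8
rmsprop    5038
sgd        4007
Name: params_m, dtype: int64
reset_index():
       opt  params_m
0     adam         8
1  rmsprop      5038
2      sgd      4007
add column params_m_plus_2 = t['params_m'] + 2:
       opt  params_m  params_m_plus_2
0     adam         8               10
1  rmsprop      5038             5040
2      sgd      4007             4009
mean of column 'params_m_plus_2' → 3019.66666667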